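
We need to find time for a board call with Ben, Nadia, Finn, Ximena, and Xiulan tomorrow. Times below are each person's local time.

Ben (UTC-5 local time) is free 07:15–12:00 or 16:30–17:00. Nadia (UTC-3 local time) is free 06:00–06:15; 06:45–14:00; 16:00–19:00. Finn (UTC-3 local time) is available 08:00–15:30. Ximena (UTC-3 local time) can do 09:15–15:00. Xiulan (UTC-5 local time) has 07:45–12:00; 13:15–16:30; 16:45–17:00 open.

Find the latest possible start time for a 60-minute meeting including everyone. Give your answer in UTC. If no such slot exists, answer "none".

16:00

Ben in UTC: 12:15-17:00, 21:30-22:00 (add 5h to convert from UTC-5).
Nadia in UTC: 09:00-09:15, 09:45-17:00, 19:00-22:00 (add 3h to convert from UTC-3).
Finn in UTC: 11:00-18:30 (add 3h to convert from UTC-3).
Ximena in UTC: 12:15-18:00 (add 3h to convert from UTC-3).
Xiulan in UTC: 12:45-17:00, 18:15-21:30, 21:45-22:00 (add 5h to convert from UTC-5).
Ben ∩ Nadia: 12:15-17:00, 21:30-22:00.
Ben ∩ Nadia ∩ Finn: 12:15-17:00.
Ben ∩ Nadia ∩ Finn ∩ Ximena: 12:15-17:00.
Ben ∩ Nadia ∩ Finn ∩ Ximena ∩ Xiulan: 12:45-17:00.
The last common window of at least 60 minutes is 12:45-17:00; a 60-minute meeting can start as late as 16:00 and still end by 17:00.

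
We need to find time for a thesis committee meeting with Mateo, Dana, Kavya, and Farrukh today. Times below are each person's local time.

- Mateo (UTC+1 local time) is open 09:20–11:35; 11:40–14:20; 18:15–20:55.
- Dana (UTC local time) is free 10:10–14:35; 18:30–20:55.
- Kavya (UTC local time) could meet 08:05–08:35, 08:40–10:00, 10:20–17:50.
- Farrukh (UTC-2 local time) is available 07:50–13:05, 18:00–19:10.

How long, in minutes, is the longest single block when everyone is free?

Mateo in UTC: 08:20-10:35, 10:40-13:20, 17:15-19:55 (subtract 1h to convert from UTC+1).
Dana in UTC: 10:10-14:35, 18:30-20:55.
Kavya in UTC: 08:05-08:35, 08:40-10:00, 10:20-17:50.
Farrukh in UTC: 09:50-15:05, 20:00-21:10 (add 2h to convert from UTC-2).
Mateo ∩ Dana: 10:10-10:35, 10:40-13:20, 18:30-19:55.
Mateo ∩ Dana ∩ Kavya: 10:20-10:35, 10:40-13:20.
Mateo ∩ Dana ∩ Kavya ∩ Farrukh: 10:20-10:35, 10:40-13:20.
The longest is 10:40-13:20 at 160 minutes.

160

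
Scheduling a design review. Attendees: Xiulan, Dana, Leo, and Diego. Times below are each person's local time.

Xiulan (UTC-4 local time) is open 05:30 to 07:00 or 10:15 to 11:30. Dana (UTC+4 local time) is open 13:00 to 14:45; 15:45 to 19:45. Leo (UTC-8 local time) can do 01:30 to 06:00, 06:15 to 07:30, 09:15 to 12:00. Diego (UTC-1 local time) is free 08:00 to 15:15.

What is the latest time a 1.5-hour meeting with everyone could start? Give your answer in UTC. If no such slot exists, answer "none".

none

Xiulan in UTC: 09:30-11:00, 14:15-15:30 (add 4h to convert from UTC-4).
Dana in UTC: 09:00-10:45, 11:45-15:45 (subtract 4h to convert from UTC+4).
Leo in UTC: 09:30-14:00, 14:15-15:30, 17:15-20:00 (add 8h to convert from UTC-8).
Diego in UTC: 09:00-16:15 (add 1h to convert from UTC-1).
Xiulan ∩ Dana: 09:30-10:45, 14:15-15:30.
Xiulan ∩ Dana ∩ Leo: 09:30-10:45, 14:15-15:30.
Xiulan ∩ Dana ∩ Leo ∩ Diego: 09:30-10:45, 14:15-15:30.
No common window is at least 90 minutes long.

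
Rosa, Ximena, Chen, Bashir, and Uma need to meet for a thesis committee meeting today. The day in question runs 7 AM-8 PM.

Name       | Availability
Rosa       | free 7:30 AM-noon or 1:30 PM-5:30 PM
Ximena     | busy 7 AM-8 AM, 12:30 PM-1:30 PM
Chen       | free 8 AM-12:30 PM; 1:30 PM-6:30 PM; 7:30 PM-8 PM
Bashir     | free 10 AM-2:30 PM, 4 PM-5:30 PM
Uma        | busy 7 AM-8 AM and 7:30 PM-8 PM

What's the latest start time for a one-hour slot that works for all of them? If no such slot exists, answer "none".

16:30

Rosa free: 07:30-12:00, 13:30-17:30.
Ximena free: 08:00-12:30, 13:30-20:00 (invert busy blocks within the working day).
Chen free: 08:00-12:30, 13:30-18:30, 19:30-20:00.
Bashir free: 10:00-14:30, 16:00-17:30.
Uma free: 08:00-19:30 (invert busy blocks within the working day).
Rosa ∩ Ximena: 08:00-12:00, 13:30-17:30.
Rosa ∩ Ximena ∩ Chen: 08:00-12:00, 13:30-17:30.
Rosa ∩ Ximena ∩ Chen ∩ Bashir: 10:00-12:00, 13:30-14:30, 16:00-17:30.
Rosa ∩ Ximena ∩ Chen ∩ Bashir ∩ Uma: 10:00-12:00, 13:30-14:30, 16:00-17:30.
The last common window of at least 60 minutes is 16:00-17:30; a 60-minute meeting can start as late as 16:30 and still end by 17:30.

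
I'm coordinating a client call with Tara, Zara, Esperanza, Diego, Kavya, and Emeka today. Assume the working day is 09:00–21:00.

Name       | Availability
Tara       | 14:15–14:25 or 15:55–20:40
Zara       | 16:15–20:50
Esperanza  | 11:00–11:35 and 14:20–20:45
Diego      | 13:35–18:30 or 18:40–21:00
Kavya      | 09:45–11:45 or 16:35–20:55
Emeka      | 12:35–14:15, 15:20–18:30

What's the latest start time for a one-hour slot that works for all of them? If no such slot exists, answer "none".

Tara ∩ Zara: 16:15-20:40.
Tara ∩ Zara ∩ Esperanza: 16:15-20:40.
Tara ∩ Zara ∩ Esperanza ∩ Diego: 16:15-18:30, 18:40-20:40.
Tara ∩ Zara ∩ Esperanza ∩ Diego ∩ Kavya: 16:35-18:30, 18:40-20:40.
Tara ∩ Zara ∩ Esperanza ∩ Diego ∩ Kavya ∩ Emeka: 16:35-18:30.
The last common window of at least 60 minutes is 16:35-18:30; a 60-minute meeting can start as late as 17:30 and still end by 18:30.

17:30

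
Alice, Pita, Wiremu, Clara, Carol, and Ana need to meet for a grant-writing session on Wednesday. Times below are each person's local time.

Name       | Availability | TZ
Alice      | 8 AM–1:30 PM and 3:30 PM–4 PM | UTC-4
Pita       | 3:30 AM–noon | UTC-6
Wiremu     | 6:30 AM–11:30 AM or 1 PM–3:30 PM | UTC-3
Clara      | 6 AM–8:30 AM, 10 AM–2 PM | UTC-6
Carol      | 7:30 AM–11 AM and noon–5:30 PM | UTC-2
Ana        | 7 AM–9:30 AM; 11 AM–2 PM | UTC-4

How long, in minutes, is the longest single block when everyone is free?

Alice in UTC: 12:00-17:30, 19:30-20:00 (add 4h to convert from UTC-4).
Pita in UTC: 09:30-18:00 (add 6h to convert from UTC-6).
Wiremu in UTC: 09:30-14:30, 16:00-18:30 (add 3h to convert from UTC-3).
Clara in UTC: 12:00-14:30, 16:00-20:00 (add 6h to convert from UTC-6).
Carol in UTC: 09:30-13:00, 14:00-19:30 (add 2h to convert from UTC-2).
Ana in UTC: 11:00-13:30, 15:00-18:00 (add 4h to convert from UTC-4).
Alice ∩ Pita: 12:00-17:30.
Alice ∩ Pita ∩ Wiremu: 12:00-14:30, 16:00-17:30.
Alice ∩ Pita ∩ Wiremu ∩ Clara: 12:00-14:30, 16:00-17:30.
Alice ∩ Pita ∩ Wiremu ∩ Clara ∩ Carol: 12:00-13:00, 14:00-14:30, 16:00-17:30.
Alice ∩ Pita ∩ Wiremu ∩ Clara ∩ Carol ∩ Ana: 12:00-13:00, 16:00-17:30.
The longest is 16:00-17:30 at 90 minutes.

90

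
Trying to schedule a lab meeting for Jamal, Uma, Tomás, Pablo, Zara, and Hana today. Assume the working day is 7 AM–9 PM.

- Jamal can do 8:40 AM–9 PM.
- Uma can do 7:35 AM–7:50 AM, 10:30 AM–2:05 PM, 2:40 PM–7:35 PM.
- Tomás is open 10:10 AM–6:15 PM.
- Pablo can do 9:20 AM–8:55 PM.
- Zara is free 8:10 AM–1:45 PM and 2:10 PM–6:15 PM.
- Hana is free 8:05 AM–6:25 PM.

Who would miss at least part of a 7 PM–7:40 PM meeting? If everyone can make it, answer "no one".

Hana, Tomás, Uma, Zara

Jamal: free for 19:00-19:40. Uma: not fully free for 19:00-19:40. Tomás: not fully free for 19:00-19:40. Pablo: free for 19:00-19:40. Zara: not fully free for 19:00-19:40. Hana: not fully free for 19:00-19:40.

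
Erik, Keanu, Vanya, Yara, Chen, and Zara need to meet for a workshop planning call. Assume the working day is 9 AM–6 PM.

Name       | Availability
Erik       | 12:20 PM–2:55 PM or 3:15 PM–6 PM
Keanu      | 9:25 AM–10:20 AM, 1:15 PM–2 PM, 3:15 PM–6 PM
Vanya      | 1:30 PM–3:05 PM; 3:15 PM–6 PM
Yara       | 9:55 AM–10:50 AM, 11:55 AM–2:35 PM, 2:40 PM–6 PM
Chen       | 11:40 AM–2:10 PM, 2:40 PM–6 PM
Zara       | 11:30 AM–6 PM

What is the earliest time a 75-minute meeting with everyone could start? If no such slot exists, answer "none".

Erik ∩ Keanu: 13:15-14:00, 15:15-18:00.
Erik ∩ Keanu ∩ Vanya: 13:30-14:00, 15:15-18:00.
Erik ∩ Keanu ∩ Vanya ∩ Yara: 13:30-14:00, 15:15-18:00.
Erik ∩ Keanu ∩ Vanya ∩ Yara ∩ Chen: 13:30-14:00, 15:15-18:00.
Erik ∩ Keanu ∩ Vanya ∩ Yara ∩ Chen ∩ Zara: 13:30-14:00, 15:15-18:00.
The first common window of at least 75 minutes is 15:15-18:00, so the earliest start is 15:15.

15:15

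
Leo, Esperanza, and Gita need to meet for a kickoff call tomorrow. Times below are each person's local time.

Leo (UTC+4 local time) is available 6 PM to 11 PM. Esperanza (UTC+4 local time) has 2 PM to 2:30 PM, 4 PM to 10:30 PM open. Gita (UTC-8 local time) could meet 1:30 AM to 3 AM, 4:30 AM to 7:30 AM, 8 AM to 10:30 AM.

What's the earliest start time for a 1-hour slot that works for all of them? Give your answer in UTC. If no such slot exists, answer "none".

14:00

Leo in UTC: 14:00-19:00 (subtract 4h to convert from UTC+4).
Esperanza in UTC: 10:00-10:30, 12:00-18:30 (subtract 4h to convert from UTC+4).
Gita in UTC: 09:30-11:00, 12:30-15:30, 16:00-18:30 (add 8h to convert from UTC-8).
Leo ∩ Esperanza: 14:00-18:30.
Leo ∩ Esperanza ∩ Gita: 14:00-15:30, 16:00-18:30.
So the common availability across everyone is 14:00-15:30, 16:00-18:30.
The first common window of at least 60 minutes is 14:00-15:30, so the earliest start is 14:00.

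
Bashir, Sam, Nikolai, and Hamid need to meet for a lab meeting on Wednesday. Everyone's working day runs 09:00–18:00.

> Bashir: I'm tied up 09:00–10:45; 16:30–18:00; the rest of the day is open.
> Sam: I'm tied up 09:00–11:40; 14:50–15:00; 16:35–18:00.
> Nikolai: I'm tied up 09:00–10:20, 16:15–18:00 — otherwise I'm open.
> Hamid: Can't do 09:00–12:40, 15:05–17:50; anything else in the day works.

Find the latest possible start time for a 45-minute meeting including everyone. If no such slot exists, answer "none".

14:05

Bashir free: 10:45-16:30 (invert busy blocks within the working day).
Sam free: 11:40-14:50, 15:00-16:35 (invert busy blocks within the working day).
Nikolai free: 10:20-16:15 (invert busy blocks within the working day).
Hamid free: 12:40-15:05, 17:50-18:00 (invert busy blocks within the working day).
Bashir ∩ Sam: 11:40-14:50, 15:00-16:30.
Bashir ∩ Sam ∩ Nikolai: 11:40-14:50, 15:00-16:15.
Bashir ∩ Sam ∩ Nikolai ∩ Hamid: 12:40-14:50, 15:00-15:05.
The last common window of at least 45 minutes is 12:40-14:50; a 45-minute meeting can start as late as 14:05 and still end by 14:50.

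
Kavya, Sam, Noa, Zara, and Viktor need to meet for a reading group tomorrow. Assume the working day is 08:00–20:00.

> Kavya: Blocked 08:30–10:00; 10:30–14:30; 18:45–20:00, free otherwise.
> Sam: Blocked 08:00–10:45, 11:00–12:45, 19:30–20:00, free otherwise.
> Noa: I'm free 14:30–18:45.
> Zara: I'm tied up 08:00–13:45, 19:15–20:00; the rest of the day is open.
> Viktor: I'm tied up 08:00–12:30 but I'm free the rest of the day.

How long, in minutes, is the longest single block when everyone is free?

255

Kavya free: 08:00-08:30, 10:00-10:30, 14:30-18:45 (invert busy blocks within the working day).
Sam free: 10:45-11:00, 12:45-19:30 (invert busy blocks within the working day).
Noa free: 14:30-18:45.
Zara free: 13:45-19:15 (invert busy blocks within the working day).
Viktor free: 12:30-20:00 (invert busy blocks within the working day).
Kavya ∩ Sam: 14:30-18:45.
Kavya ∩ Sam ∩ Noa: 14:30-18:45.
Kavya ∩ Sam ∩ Noa ∩ Zara: 14:30-18:45.
Kavya ∩ Sam ∩ Noa ∩ Zara ∩ Viktor: 14:30-18:45.
The longest is 14:30-18:45 at 255 minutes.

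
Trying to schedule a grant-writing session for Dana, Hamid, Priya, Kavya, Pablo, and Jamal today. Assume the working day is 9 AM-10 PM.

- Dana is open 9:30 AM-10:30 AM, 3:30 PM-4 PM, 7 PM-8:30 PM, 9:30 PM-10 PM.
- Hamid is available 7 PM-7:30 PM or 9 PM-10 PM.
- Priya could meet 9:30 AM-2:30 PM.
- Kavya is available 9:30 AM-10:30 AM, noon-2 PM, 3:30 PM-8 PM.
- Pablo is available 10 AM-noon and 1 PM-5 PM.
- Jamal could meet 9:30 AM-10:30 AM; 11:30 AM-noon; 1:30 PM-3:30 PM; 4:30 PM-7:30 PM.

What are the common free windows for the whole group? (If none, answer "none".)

Dana ∩ Hamid: 19:00-19:30, 21:30-22:00.
Dana ∩ Hamid ∩ Priya: ∅.
Dana ∩ Hamid ∩ Priya ∩ Kavya: ∅.
Dana ∩ Hamid ∩ Priya ∩ Kavya ∩ Pablo: ∅.
Dana ∩ Hamid ∩ Priya ∩ Kavya ∩ Pablo ∩ Jamal: ∅.
There is no time when everyone is free.

none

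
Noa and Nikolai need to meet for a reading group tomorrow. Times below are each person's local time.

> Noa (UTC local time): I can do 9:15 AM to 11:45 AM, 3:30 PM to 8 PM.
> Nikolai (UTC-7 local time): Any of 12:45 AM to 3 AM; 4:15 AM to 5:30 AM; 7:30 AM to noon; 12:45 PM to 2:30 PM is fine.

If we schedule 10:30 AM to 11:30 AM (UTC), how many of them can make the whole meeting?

1

Noa in UTC: 09:15-11:45, 15:30-20:00.
Nikolai in UTC: 07:45-10:00, 11:15-12:30, 14:30-19:00, 19:45-21:30 (add 7h to convert from UTC-7).
Noa can make the full 10:30-11:30 slot — that's 1.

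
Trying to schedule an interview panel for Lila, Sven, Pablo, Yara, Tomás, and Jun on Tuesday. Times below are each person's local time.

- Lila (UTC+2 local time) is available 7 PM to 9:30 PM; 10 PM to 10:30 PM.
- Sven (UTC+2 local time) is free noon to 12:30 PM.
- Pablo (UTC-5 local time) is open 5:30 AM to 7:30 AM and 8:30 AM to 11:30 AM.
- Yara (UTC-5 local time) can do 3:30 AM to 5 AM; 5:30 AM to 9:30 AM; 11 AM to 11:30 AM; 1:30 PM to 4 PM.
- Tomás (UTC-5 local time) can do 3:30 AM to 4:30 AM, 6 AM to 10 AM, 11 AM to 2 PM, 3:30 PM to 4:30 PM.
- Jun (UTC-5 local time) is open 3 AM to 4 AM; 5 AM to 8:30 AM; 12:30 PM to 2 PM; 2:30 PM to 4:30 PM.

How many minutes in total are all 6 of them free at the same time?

Lila in UTC: 17:00-19:30, 20:00-20:30 (subtract 2h to convert from UTC+2).
Sven in UTC: 10:00-10:30 (subtract 2h to convert from UTC+2).
Pablo in UTC: 10:30-12:30, 13:30-16:30 (add 5h to convert from UTC-5).
Yara in UTC: 08:30-10:00, 10:30-14:30, 16:00-16:30, 18:30-21:00 (add 5h to convert from UTC-5).
Tomás in UTC: 08:30-09:30, 11:00-15:00, 16:00-19:00, 20:30-21:30 (add 5h to convert from UTC-5).
Jun in UTC: 08:00-09:00, 10:00-13:30, 17:30-19:00, 19:30-21:30 (add 5h to convert from UTC-5).
Lila ∩ Sven: ∅.
Lila ∩ Sven ∩ Pablo: ∅.
Lila ∩ Sven ∩ Pablo ∩ Yara: ∅.
Lila ∩ Sven ∩ Pablo ∩ Yara ∩ Tomás: ∅.
Lila ∩ Sven ∩ Pablo ∩ Yara ∩ Tomás ∩ Jun: ∅.
There is no time when everyone is free.
There is no common window, so the total is 0 minutes.

0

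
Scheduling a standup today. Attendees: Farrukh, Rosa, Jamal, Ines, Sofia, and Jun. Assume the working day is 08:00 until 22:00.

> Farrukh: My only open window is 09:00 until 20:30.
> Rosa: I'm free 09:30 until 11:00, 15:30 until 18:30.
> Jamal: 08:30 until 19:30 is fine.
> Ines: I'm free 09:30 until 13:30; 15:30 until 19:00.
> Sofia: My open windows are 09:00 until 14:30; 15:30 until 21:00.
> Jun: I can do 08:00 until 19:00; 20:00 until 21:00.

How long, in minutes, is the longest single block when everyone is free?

Farrukh ∩ Rosa: 09:30-11:00, 15:30-18:30.
Farrukh ∩ Rosa ∩ Jamal: 09:30-11:00, 15:30-18:30.
Farrukh ∩ Rosa ∩ Jamal ∩ Ines: 09:30-11:00, 15:30-18:30.
Farrukh ∩ Rosa ∩ Jamal ∩ Ines ∩ Sofia: 09:30-11:00, 15:30-18:30.
Farrukh ∩ Rosa ∩ Jamal ∩ Ines ∩ Sofia ∩ Jun: 09:30-11:00, 15:30-18:30.
The longest is 15:30-18:30 at 180 minutes.

180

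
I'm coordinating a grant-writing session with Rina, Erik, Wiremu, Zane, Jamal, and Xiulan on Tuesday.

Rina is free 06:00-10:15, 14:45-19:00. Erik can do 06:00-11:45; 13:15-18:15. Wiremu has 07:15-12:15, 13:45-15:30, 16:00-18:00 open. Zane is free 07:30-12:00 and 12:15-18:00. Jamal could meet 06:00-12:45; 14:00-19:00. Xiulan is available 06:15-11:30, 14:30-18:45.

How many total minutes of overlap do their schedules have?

330

Rina ∩ Erik: 06:00-10:15, 14:45-18:15.
Rina ∩ Erik ∩ Wiremu: 07:15-10:15, 14:45-15:30, 16:00-18:00.
Rina ∩ Erik ∩ Wiremu ∩ Zane: 07:30-10:15, 14:45-15:30, 16:00-18:00.
Rina ∩ Erik ∩ Wiremu ∩ Zane ∩ Jamal: 07:30-10:15, 14:45-15:30, 16:00-18:00.
Rina ∩ Erik ∩ Wiremu ∩ Zane ∩ Jamal ∩ Xiulan: 07:30-10:15, 14:45-15:30, 16:00-18:00.
Summing the common windows: 165 + 45 + 120 = 330 minutes.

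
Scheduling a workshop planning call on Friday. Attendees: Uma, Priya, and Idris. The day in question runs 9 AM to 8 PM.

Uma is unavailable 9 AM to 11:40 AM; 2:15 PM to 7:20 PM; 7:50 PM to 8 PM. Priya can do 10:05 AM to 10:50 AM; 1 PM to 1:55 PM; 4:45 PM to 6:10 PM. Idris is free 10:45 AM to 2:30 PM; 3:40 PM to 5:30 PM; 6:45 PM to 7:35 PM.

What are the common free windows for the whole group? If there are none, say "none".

13:00-13:55

Uma free: 11:40-14:15, 19:20-19:50 (invert busy blocks within the working day).
Priya free: 10:05-10:50, 13:00-13:55, 16:45-18:10.
Idris free: 10:45-14:30, 15:40-17:30, 18:45-19:35.
Uma ∩ Priya: 13:00-13:55.
Uma ∩ Priya ∩ Idris: 13:00-13:55.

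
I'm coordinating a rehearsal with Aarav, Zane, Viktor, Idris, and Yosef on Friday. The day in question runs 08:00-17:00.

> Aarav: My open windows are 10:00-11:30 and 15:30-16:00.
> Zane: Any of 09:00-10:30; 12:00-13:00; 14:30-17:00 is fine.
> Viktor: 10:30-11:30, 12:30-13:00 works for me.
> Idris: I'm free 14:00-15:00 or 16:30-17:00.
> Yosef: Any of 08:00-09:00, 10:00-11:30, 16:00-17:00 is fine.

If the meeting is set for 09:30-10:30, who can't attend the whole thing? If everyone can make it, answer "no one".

Aarav: not fully free for 09:30-10:30. Zane: free for 09:30-10:30. Viktor: not fully free for 09:30-10:30. Idris: not fully free for 09:30-10:30. Yosef: not fully free for 09:30-10:30.

Aarav, Idris, Viktor, Yosef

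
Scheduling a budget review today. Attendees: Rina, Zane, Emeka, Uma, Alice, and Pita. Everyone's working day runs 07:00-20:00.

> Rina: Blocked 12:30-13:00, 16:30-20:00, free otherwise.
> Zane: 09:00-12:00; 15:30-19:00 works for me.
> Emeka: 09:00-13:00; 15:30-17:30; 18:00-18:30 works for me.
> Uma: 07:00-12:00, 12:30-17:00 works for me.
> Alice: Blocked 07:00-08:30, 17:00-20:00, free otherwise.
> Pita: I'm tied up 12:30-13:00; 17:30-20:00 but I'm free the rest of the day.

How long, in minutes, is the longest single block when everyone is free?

Rina free: 07:00-12:30, 13:00-16:30 (invert busy blocks within the working day).
Zane free: 09:00-12:00, 15:30-19:00.
Emeka free: 09:00-13:00, 15:30-17:30, 18:00-18:30.
Uma free: 07:00-12:00, 12:30-17:00.
Alice free: 08:30-17:00 (invert busy blocks within the working day).
Pita free: 07:00-12:30, 13:00-17:30 (invert busy blocks within the working day).
Rina ∩ Zane: 09:00-12:00, 15:30-16:30.
Rina ∩ Zane ∩ Emeka: 09:00-12:00, 15:30-16:30.
Rina ∩ Zane ∩ Emeka ∩ Uma: 09:00-12:00, 15:30-16:30.
Rina ∩ Zane ∩ Emeka ∩ Uma ∩ Alice: 09:00-12:00, 15:30-16:30.
Rina ∩ Zane ∩ Emeka ∩ Uma ∩ Alice ∩ Pita: 09:00-12:00, 15:30-16:30.
So the common availability across everyone is 09:00-12:00, 15:30-16:30.
The longest is 09:00-12:00 at 180 minutes.

180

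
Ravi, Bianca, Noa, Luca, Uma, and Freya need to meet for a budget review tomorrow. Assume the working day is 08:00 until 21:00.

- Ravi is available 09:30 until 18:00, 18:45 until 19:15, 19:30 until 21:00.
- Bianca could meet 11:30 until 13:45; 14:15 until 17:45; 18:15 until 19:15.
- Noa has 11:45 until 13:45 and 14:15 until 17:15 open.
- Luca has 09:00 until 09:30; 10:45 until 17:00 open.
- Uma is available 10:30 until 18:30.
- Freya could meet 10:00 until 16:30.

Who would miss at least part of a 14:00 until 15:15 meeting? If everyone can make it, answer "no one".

Bianca, Noa

Ravi: free for 14:00-15:15. Bianca: not fully free for 14:00-15:15. Noa: not fully free for 14:00-15:15. Luca: free for 14:00-15:15. Uma: free for 14:00-15:15. Freya: free for 14:00-15:15.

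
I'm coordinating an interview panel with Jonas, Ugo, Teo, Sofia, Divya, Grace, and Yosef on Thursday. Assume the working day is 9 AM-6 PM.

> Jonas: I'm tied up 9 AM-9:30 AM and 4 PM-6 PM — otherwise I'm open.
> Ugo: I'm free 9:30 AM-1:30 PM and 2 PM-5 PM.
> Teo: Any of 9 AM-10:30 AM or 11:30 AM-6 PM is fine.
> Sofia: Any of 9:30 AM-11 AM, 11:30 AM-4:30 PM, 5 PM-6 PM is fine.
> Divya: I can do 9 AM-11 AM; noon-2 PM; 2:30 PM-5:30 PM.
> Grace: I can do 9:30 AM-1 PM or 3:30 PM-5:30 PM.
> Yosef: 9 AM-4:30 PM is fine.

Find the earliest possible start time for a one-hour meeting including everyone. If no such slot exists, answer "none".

09:30

Jonas free: 09:30-16:00 (invert busy blocks within the working day).
Ugo free: 09:30-13:30, 14:00-17:00.
Teo free: 09:00-10:30, 11:30-18:00.
Sofia free: 09:30-11:00, 11:30-16:30, 17:00-18:00.
Divya free: 09:00-11:00, 12:00-14:00, 14:30-17:30.
Grace free: 09:30-13:00, 15:30-17:30.
Yosef free: 09:00-16:30.
Jonas ∩ Ugo: 09:30-13:30, 14:00-16:00.
Jonas ∩ Ugo ∩ Teo: 09:30-10:30, 11:30-13:30, 14:00-16:00.
Jonas ∩ Ugo ∩ Teo ∩ Sofia: 09:30-10:30, 11:30-13:30, 14:00-16:00.
Jonas ∩ Ugo ∩ Teo ∩ Sofia ∩ Divya: 09:30-10:30, 12:00-13:30, 14:30-16:00.
Jonas ∩ Ugo ∩ Teo ∩ Sofia ∩ Divya ∩ Grace: 09:30-10:30, 12:00-13:00, 15:30-16:00.
Jonas ∩ Ugo ∩ Teo ∩ Sofia ∩ Divya ∩ Grace ∩ Yosef: 09:30-10:30, 12:00-13:00, 15:30-16:00.
The first common window of at least 60 minutes is 09:30-10:30, so the earliest start is 09:30.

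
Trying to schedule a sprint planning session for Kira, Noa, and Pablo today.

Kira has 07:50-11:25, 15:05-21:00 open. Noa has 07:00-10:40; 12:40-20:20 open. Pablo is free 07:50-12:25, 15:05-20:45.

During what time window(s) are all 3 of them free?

07:50-10:40, 15:05-20:20

Kira ∩ Noa: 07:50-10:40, 15:05-20:20.
Kira ∩ Noa ∩ Pablo: 07:50-10:40, 15:05-20:20.
So the common availability across everyone is 07:50-10:40, 15:05-20:20.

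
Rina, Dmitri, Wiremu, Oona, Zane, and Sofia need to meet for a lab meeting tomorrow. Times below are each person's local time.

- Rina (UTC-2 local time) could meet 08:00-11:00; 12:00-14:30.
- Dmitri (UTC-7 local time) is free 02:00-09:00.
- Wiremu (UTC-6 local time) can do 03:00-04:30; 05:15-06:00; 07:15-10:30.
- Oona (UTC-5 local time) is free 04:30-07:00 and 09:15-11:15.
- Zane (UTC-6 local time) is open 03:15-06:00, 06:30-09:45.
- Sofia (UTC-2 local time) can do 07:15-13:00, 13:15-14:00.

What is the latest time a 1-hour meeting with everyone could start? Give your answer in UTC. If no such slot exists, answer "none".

Rina in UTC: 10:00-13:00, 14:00-16:30 (add 2h to convert from UTC-2).
Dmitri in UTC: 09:00-16:00 (add 7h to convert from UTC-7).
Wiremu in UTC: 09:00-10:30, 11:15-12:00, 13:15-16:30 (add 6h to convert from UTC-6).
Oona in UTC: 09:30-12:00, 14:15-16:15 (add 5h to convert from UTC-5).
Zane in UTC: 09:15-12:00, 12:30-15:45 (add 6h to convert from UTC-6).
Sofia in UTC: 09:15-15:00, 15:15-16:00 (add 2h to convert from UTC-2).
Rina ∩ Dmitri: 10:00-13:00, 14:00-16:00.
Rina ∩ Dmitri ∩ Wiremu: 10:00-10:30, 11:15-12:00, 14:00-16:00.
Rina ∩ Dmitri ∩ Wiremu ∩ Oona: 10:00-10:30, 11:15-12:00, 14:15-16:00.
Rina ∩ Dmitri ∩ Wiremu ∩ Oona ∩ Zane: 10:00-10:30, 11:15-12:00, 14:15-15:45.
Rina ∩ Dmitri ∩ Wiremu ∩ Oona ∩ Zane ∩ Sofia: 10:00-10:30, 11:15-12:00, 14:15-15:00, 15:15-15:45.
No common window is at least 60 minutes long.

none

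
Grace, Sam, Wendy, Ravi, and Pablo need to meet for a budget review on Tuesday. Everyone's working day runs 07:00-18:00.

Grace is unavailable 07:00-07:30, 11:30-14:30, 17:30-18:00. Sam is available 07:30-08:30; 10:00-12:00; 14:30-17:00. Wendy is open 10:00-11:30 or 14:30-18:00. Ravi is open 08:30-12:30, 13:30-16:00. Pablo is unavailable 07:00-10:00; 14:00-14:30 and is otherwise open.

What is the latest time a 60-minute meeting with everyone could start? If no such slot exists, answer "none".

Grace free: 07:30-11:30, 14:30-17:30 (invert busy blocks within the working day).
Sam free: 07:30-08:30, 10:00-12:00, 14:30-17:00.
Wendy free: 10:00-11:30, 14:30-18:00.
Ravi free: 08:30-12:30, 13:30-16:00.
Pablo free: 10:00-14:00, 14:30-18:00 (invert busy blocks within the working day).
Grace ∩ Sam: 07:30-08:30, 10:00-11:30, 14:30-17:00.
Grace ∩ Sam ∩ Wendy: 10:00-11:30, 14:30-17:00.
Grace ∩ Sam ∩ Wendy ∩ Ravi: 10:00-11:30, 14:30-16:00.
Grace ∩ Sam ∩ Wendy ∩ Ravi ∩ Pablo: 10:00-11:30, 14:30-16:00.
The last common window of at least 60 minutes is 14:30-16:00; a 60-minute meeting can start as late as 15:00 and still end by 16:00.

15:00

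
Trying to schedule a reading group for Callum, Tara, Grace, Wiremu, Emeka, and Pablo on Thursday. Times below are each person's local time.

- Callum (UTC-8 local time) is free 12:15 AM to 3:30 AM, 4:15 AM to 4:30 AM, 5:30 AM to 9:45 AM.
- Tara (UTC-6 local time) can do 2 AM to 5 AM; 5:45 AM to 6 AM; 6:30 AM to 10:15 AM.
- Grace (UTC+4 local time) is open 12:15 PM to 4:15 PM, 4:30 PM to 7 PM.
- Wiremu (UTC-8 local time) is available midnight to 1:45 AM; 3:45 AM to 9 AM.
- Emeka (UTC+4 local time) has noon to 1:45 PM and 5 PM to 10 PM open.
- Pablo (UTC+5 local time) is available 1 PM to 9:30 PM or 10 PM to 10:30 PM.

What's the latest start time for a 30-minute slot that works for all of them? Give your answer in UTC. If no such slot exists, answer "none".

14:30

Callum in UTC: 08:15-11:30, 12:15-12:30, 13:30-17:45 (add 8h to convert from UTC-8).
Tara in UTC: 08:00-11:00, 11:45-12:00, 12:30-16:15 (add 6h to convert from UTC-6).
Grace in UTC: 08:15-12:15, 12:30-15:00 (subtract 4h to convert from UTC+4).
Wiremu in UTC: 08:00-09:45, 11:45-17:00 (add 8h to convert from UTC-8).
Emeka in UTC: 08:00-09:45, 13:00-18:00 (subtract 4h to convert from UTC+4).
Pablo in UTC: 08:00-16:30, 17:00-17:30 (subtract 5h to convert from UTC+5).
Callum ∩ Tara: 08:15-11:00, 13:30-16:15.
Callum ∩ Tara ∩ Grace: 08:15-11:00, 13:30-15:00.
Callum ∩ Tara ∩ Grace ∩ Wiremu: 08:15-09:45, 13:30-15:00.
Callum ∩ Tara ∩ Grace ∩ Wiremu ∩ Emeka: 08:15-09:45, 13:30-15:00.
Callum ∩ Tara ∩ Grace ∩ Wiremu ∩ Emeka ∩ Pablo: 08:15-09:45, 13:30-15:00.
The last common window of at least 30 minutes is 13:30-15:00; a 30-minute meeting can start as late as 14:30 and still end by 15:00.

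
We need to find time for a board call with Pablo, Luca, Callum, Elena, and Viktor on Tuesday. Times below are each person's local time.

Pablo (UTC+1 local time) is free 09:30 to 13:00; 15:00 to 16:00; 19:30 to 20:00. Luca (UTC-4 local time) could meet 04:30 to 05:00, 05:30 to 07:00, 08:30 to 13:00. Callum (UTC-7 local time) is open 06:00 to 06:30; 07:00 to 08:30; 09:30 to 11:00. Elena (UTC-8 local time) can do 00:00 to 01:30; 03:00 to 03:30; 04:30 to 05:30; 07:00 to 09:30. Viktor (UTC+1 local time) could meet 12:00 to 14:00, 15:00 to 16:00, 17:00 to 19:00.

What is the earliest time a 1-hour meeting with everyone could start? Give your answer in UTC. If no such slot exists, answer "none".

Pablo in UTC: 08:30-12:00, 14:00-15:00, 18:30-19:00 (subtract 1h to convert from UTC+1).
Luca in UTC: 08:30-09:00, 09:30-11:00, 12:30-17:00 (add 4h to convert from UTC-4).
Callum in UTC: 13:00-13:30, 14:00-15:30, 16:30-18:00 (add 7h to convert from UTC-7).
Elena in UTC: 08:00-09:30, 11:00-11:30, 12:30-13:30, 15:00-17:30 (add 8h to convert from UTC-8).
Viktor in UTC: 11:00-13:00, 14:00-15:00, 16:00-18:00 (subtract 1h to convert from UTC+1).
Pablo ∩ Luca: 08:30-09:00, 09:30-11:00, 14:00-15:00.
Pablo ∩ Luca ∩ Callum: 14:00-15:00.
Pablo ∩ Luca ∩ Callum ∩ Elena: ∅.
Pablo ∩ Luca ∩ Callum ∩ Elena ∩ Viktor: ∅.
There is no time when everyone is free.
No common window is at least 60 minutes long.

none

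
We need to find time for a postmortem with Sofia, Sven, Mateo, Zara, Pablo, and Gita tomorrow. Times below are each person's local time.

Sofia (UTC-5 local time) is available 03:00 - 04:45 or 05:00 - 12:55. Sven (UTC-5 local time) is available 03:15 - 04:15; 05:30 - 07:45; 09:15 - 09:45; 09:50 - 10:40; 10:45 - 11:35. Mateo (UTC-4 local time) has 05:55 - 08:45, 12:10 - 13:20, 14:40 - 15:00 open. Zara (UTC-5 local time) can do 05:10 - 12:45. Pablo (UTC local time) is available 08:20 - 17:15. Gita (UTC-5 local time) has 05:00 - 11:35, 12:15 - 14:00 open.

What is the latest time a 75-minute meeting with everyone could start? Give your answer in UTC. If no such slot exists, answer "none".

Sofia in UTC: 08:00-09:45, 10:00-17:55 (add 5h to convert from UTC-5).
Sven in UTC: 08:15-09:15, 10:30-12:45, 14:15-14:45, 14:50-15:40, 15:45-16:35 (add 5h to convert from UTC-5).
Mateo in UTC: 09:55-12:45, 16:10-17:20, 18:40-19:00 (add 4h to convert from UTC-4).
Zara in UTC: 10:10-17:45 (add 5h to convert from UTC-5).
Pablo in UTC: 08:20-17:15.
Gita in UTC: 10:00-16:35, 17:15-19:00 (add 5h to convert from UTC-5).
Sofia ∩ Sven: 08:15-09:15, 10:30-12:45, 14:15-14:45, 14:50-15:40, 15:45-16:35.
Sofia ∩ Sven ∩ Mateo: 10:30-12:45, 16:10-16:35.
Sofia ∩ Sven ∩ Mateo ∩ Zara: 10:30-12:45, 16:10-16:35.
Sofia ∩ Sven ∩ Mateo ∩ Zara ∩ Pablo: 10:30-12:45, 16:10-16:35.
Sofia ∩ Sven ∩ Mateo ∩ Zara ∩ Pablo ∩ Gita: 10:30-12:45, 16:10-16:35.
The last common window of at least 75 minutes is 10:30-12:45; a 75-minute meeting can start as late as 11:30 and still end by 12:45.

11:30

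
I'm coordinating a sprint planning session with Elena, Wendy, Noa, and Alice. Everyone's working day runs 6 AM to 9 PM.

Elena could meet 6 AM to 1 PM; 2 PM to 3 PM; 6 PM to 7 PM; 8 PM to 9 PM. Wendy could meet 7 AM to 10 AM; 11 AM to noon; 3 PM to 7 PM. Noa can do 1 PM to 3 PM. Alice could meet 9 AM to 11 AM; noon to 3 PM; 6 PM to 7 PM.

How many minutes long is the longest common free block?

Elena ∩ Wendy: 07:00-10:00, 11:00-12:00, 18:00-19:00.
Elena ∩ Wendy ∩ Noa: ∅.
Elena ∩ Wendy ∩ Noa ∩ Alice: ∅.
There is no time when everyone is free.
No common window exists, so the longest block is 0 minutes.

0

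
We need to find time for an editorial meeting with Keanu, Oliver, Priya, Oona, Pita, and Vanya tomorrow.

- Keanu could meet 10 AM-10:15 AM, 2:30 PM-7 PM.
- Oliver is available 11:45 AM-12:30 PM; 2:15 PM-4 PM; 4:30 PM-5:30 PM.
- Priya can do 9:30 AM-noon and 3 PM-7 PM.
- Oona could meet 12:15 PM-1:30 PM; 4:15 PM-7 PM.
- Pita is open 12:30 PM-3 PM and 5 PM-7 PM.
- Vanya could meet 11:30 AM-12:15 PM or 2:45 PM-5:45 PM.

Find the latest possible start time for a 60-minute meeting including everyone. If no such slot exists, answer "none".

none

Keanu ∩ Oliver: 14:30-16:00, 16:30-17:30.
Keanu ∩ Oliver ∩ Priya: 15:00-16:00, 16:30-17:30.
Keanu ∩ Oliver ∩ Priya ∩ Oona: 16:30-17:30.
Keanu ∩ Oliver ∩ Priya ∩ Oona ∩ Pita: 17:00-17:30.
Keanu ∩ Oliver ∩ Priya ∩ Oona ∩ Pita ∩ Vanya: 17:00-17:30.
No common window is at least 60 minutes long.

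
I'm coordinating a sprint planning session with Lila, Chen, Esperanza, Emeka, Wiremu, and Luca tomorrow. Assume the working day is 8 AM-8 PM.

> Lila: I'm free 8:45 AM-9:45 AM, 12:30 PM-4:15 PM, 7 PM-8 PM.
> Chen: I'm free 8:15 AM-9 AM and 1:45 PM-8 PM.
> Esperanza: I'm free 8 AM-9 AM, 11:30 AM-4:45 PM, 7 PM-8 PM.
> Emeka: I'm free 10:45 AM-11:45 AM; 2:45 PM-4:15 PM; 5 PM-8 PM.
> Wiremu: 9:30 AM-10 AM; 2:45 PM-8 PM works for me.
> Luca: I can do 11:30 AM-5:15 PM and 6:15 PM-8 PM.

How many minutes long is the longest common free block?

Lila ∩ Chen: 08:45-09:00, 13:45-16:15, 19:00-20:00.
Lila ∩ Chen ∩ Esperanza: 08:45-09:00, 13:45-16:15, 19:00-20:00.
Lila ∩ Chen ∩ Esperanza ∩ Emeka: 14:45-16:15, 19:00-20:00.
Lila ∩ Chen ∩ Esperanza ∩ Emeka ∩ Wiremu: 14:45-16:15, 19:00-20:00.
Lila ∩ Chen ∩ Esperanza ∩ Emeka ∩ Wiremu ∩ Luca: 14:45-16:15, 19:00-20:00.
The longest is 14:45-16:15 at 90 minutes.

90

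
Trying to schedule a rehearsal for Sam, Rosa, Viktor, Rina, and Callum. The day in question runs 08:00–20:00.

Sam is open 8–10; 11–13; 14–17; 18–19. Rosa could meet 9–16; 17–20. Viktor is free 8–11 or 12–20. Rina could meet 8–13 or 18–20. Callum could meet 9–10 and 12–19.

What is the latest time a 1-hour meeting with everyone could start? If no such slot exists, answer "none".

18:00

Sam ∩ Rosa: 09:00-10:00, 11:00-13:00, 14:00-16:00, 18:00-19:00.
Sam ∩ Rosa ∩ Viktor: 09:00-10:00, 12:00-13:00, 14:00-16:00, 18:00-19:00.
Sam ∩ Rosa ∩ Viktor ∩ Rina: 09:00-10:00, 12:00-13:00, 18:00-19:00.
Sam ∩ Rosa ∩ Viktor ∩ Rina ∩ Callum: 09:00-10:00, 12:00-13:00, 18:00-19:00.
The last common window of at least 60 minutes is 18:00-19:00; a 60-minute meeting can start as late as 18:00 and still end by 19:00.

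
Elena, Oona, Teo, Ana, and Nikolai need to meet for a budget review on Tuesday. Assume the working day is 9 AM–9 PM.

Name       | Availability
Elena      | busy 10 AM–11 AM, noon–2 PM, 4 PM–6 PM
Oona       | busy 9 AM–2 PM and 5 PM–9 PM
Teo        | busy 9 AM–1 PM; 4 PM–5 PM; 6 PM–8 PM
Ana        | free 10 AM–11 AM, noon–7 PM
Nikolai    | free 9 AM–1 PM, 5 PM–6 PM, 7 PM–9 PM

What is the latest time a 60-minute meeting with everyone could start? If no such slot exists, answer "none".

none

Elena free: 09:00-10:00, 11:00-12:00, 14:00-16:00, 18:00-21:00 (invert busy blocks within the working day).
Oona free: 14:00-17:00 (invert busy blocks within the working day).
Teo free: 13:00-16:00, 17:00-18:00, 20:00-21:00 (invert busy blocks within the working day).
Ana free: 10:00-11:00, 12:00-19:00.
Nikolai free: 09:00-13:00, 17:00-18:00, 19:00-21:00.
Elena ∩ Oona: 14:00-16:00.
Elena ∩ Oona ∩ Teo: 14:00-16:00.
Elena ∩ Oona ∩ Teo ∩ Ana: 14:00-16:00.
Elena ∩ Oona ∩ Teo ∩ Ana ∩ Nikolai: ∅.
There is no time when everyone is free.
No common window is at least 60 minutes long.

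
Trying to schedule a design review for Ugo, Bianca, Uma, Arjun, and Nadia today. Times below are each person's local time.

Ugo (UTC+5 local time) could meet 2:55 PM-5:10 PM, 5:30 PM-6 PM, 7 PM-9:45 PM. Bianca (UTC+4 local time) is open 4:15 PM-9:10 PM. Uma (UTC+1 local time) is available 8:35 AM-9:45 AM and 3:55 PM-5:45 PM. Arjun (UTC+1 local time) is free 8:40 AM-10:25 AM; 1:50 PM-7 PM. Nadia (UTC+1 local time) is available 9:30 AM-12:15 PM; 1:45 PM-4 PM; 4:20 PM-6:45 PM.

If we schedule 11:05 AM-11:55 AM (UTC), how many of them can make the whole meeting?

Ugo in UTC: 09:55-12:10, 12:30-13:00, 14:00-16:45 (subtract 5h to convert from UTC+5).
Bianca in UTC: 12:15-17:10 (subtract 4h to convert from UTC+4).
Uma in UTC: 07:35-08:45, 14:55-16:45 (subtract 1h to convert from UTC+1).
Arjun in UTC: 07:40-09:25, 12:50-18:00 (subtract 1h to convert from UTC+1).
Nadia in UTC: 08:30-11:15, 12:45-15:00, 15:20-17:45 (subtract 1h to convert from UTC+1).
Ugo can make the full 11:05-11:55 slot — that's 1.

1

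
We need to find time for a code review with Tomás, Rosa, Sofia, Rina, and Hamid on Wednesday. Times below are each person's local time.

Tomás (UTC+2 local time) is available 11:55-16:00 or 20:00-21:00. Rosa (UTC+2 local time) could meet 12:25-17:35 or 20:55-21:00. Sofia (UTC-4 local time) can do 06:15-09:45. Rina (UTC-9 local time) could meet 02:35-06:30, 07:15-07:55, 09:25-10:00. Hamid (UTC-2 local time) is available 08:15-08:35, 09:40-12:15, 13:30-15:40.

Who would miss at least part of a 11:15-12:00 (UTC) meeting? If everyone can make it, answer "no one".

Tomás in UTC: 09:55-14:00, 18:00-19:00 (subtract 2h to convert from UTC+2).
Rosa in UTC: 10:25-15:35, 18:55-19:00 (subtract 2h to convert from UTC+2).
Sofia in UTC: 10:15-13:45 (add 4h to convert from UTC-4).
Rina in UTC: 11:35-15:30, 16:15-16:55, 18:25-19:00 (add 9h to convert from UTC-9).
Hamid in UTC: 10:15-10:35, 11:40-14:15, 15:30-17:40 (add 2h to convert from UTC-2).
Tomás: free for 11:15-12:00. Rosa: free for 11:15-12:00. Sofia: free for 11:15-12:00. Rina: not fully free for 11:15-12:00. Hamid: not fully free for 11:15-12:00.

Hamid, Rina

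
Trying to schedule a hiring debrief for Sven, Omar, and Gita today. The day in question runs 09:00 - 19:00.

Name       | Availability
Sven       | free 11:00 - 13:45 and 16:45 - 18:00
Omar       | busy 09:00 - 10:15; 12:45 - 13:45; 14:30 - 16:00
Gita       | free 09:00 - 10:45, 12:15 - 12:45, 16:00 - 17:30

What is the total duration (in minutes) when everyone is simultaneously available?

Sven free: 11:00-13:45, 16:45-18:00.
Omar free: 10:15-12:45, 13:45-14:30, 16:00-19:00 (invert busy blocks within the working day).
Gita free: 09:00-10:45, 12:15-12:45, 16:00-17:30.
Sven ∩ Omar: 11:00-12:45, 16:45-18:00.
Sven ∩ Omar ∩ Gita: 12:15-12:45, 16:45-17:30.
Those are the intersection windows.
Summing the common windows: 30 + 45 = 75 minutes.

75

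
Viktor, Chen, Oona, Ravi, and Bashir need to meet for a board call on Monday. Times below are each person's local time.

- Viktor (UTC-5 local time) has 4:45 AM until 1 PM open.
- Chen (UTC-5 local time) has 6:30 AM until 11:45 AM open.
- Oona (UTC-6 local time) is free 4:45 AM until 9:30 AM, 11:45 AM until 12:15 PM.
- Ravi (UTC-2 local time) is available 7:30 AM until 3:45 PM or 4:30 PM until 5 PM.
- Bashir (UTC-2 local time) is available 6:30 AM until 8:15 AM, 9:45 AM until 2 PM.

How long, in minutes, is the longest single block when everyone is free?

Viktor in UTC: 09:45-18:00 (add 5h to convert from UTC-5).
Chen in UTC: 11:30-16:45 (add 5h to convert from UTC-5).
Oona in UTC: 10:45-15:30, 17:45-18:15 (add 6h to convert from UTC-6).
Ravi in UTC: 09:30-17:45, 18:30-19:00 (add 2h to convert from UTC-2).
Bashir in UTC: 08:30-10:15, 11:45-16:00 (add 2h to convert from UTC-2).
Viktor ∩ Chen: 11:30-16:45.
Viktor ∩ Chen ∩ Oona: 11:30-15:30.
Viktor ∩ Chen ∩ Oona ∩ Ravi: 11:30-15:30.
Viktor ∩ Chen ∩ Oona ∩ Ravi ∩ Bashir: 11:45-15:30.
Those are the intersection windows.
The longest is 11:45-15:30 at 225 minutes.

225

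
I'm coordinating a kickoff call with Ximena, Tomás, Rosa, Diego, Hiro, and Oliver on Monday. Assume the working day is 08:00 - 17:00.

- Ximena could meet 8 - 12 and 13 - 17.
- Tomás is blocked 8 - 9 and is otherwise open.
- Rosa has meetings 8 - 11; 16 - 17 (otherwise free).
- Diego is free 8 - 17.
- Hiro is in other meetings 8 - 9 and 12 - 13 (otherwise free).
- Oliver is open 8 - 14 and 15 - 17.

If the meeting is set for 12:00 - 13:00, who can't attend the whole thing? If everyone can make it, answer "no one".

Ximena free: 08:00-12:00, 13:00-17:00.
Tomás free: 09:00-17:00 (invert busy blocks within the working day).
Rosa free: 11:00-16:00 (invert busy blocks within the working day).
Diego free: 08:00-17:00.
Hiro free: 09:00-12:00, 13:00-17:00 (invert busy blocks within the working day).
Oliver free: 08:00-14:00, 15:00-17:00.
Ximena: not fully free for 12:00-13:00. Tomás: free for 12:00-13:00. Rosa: free for 12:00-13:00. Diego: free for 12:00-13:00. Hiro: not fully free for 12:00-13:00. Oliver: free for 12:00-13:00.

Hiro, Ximena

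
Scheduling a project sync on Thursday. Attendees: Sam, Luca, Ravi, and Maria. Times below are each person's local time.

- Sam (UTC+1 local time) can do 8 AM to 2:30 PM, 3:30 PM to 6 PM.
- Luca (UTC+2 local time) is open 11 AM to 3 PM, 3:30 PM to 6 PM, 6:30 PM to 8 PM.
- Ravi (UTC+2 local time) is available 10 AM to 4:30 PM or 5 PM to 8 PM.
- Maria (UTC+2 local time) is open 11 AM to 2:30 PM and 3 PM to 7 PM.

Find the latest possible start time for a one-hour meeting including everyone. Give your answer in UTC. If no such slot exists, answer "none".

15:00

Sam in UTC: 07:00-13:30, 14:30-17:00 (subtract 1h to convert from UTC+1).
Luca in UTC: 09:00-13:00, 13:30-16:00, 16:30-18:00 (subtract 2h to convert from UTC+2).
Ravi in UTC: 08:00-14:30, 15:00-18:00 (subtract 2h to convert from UTC+2).
Maria in UTC: 09:00-12:30, 13:00-17:00 (subtract 2h to convert from UTC+2).
Sam ∩ Luca: 09:00-13:00, 14:30-16:00, 16:30-17:00.
Sam ∩ Luca ∩ Ravi: 09:00-13:00, 15:00-16:00, 16:30-17:00.
Sam ∩ Luca ∩ Ravi ∩ Maria: 09:00-12:30, 15:00-16:00, 16:30-17:00.
So the common availability across everyone is 09:00-12:30, 15:00-16:00, 16:30-17:00.
The last common window of at least 60 minutes is 15:00-16:00; a 60-minute meeting can start as late as 15:00 and still end by 16:00.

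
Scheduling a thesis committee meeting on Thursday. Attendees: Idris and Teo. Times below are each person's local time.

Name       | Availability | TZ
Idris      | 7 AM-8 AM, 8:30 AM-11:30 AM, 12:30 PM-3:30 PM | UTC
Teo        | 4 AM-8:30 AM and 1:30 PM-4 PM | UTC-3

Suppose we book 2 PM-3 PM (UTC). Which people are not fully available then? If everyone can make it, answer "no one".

Idris in UTC: 07:00-08:00, 08:30-11:30, 12:30-15:30.
Teo in UTC: 07:00-11:30, 16:30-19:00 (add 3h to convert from UTC-3).
Idris: free for 14:00-15:00. Teo: not fully free for 14:00-15:00.

Teo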